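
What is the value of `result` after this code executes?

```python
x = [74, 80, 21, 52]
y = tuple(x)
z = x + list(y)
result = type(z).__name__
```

x is list; y is tuple; z is list; result = 'list'

'list'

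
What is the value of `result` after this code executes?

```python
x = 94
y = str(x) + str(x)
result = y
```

x = 94; y = '9494'; result = '9494'

'9494'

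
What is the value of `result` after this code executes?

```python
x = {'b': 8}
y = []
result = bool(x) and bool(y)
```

x = {'b': 8}; y = []; result = False

False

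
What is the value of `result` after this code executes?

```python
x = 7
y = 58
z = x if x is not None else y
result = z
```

x = 7; y = 58; z = 7; result = 7

7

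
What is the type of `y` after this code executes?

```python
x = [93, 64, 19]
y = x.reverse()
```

list.reverse() returns None

NoneType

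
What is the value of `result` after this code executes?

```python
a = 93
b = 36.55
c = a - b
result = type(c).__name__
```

a is int; b is float; c is float; result = 'float'

'float'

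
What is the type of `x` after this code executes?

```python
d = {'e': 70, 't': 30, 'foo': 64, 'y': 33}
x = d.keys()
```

.keys() returns dict_keys view

dict_keys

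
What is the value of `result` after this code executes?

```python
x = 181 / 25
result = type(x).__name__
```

x is float; result = 'float'

'float'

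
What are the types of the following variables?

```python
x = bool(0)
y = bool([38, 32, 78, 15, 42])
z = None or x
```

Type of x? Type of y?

bool() returns bool; bool() returns bool

bool, bool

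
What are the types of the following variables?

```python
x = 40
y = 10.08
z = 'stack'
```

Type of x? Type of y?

x is assigned a bare integer (no decimal point), so it is an int; y is assigned a number with a decimal point, so it is a float

int, float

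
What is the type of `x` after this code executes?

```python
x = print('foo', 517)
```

print() returns None

NoneType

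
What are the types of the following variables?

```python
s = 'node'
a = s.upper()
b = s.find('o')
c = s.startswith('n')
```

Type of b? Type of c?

find() returns int; startswith() returns bool

int, bool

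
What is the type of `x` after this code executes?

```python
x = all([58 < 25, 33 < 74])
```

all() returns bool

bool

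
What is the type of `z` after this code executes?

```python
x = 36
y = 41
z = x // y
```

int // int = int

int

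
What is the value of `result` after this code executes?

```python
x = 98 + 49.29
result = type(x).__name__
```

x is float; result = 'float'

'float'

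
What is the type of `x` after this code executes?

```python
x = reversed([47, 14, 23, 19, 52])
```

reversed() on a list returns list_reverseiterator

list_reverseiterator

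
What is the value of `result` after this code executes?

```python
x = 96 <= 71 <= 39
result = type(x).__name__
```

x is bool; result = 'bool'

'bool'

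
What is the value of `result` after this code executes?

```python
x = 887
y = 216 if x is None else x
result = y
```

x = 887; y = 887; result = 887

887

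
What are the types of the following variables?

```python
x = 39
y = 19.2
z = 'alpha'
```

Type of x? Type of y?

x is assigned a bare integer (no decimal point), so it is an int; y is assigned a number with a decimal point, so it is a float

int, float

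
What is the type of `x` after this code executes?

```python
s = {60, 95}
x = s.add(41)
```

set.add() returns None (mutates in place)

NoneType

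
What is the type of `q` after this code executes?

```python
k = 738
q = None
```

None has type NoneType

NoneType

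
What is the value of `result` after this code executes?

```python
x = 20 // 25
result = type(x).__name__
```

x is int; result = 'int'

'int'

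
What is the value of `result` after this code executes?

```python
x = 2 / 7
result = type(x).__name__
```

x is float; result = 'float'

'float'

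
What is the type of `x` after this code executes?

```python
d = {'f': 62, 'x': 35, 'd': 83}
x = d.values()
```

.values() returns dict_values view

dict_values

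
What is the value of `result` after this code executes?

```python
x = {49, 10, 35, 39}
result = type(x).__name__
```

x is set; result = 'set'

'set'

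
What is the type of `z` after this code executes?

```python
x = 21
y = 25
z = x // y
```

int // int = int

int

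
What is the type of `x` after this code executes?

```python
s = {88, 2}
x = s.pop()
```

Popping from set[int] returns int

int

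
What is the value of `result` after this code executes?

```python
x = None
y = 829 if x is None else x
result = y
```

x = None; y = 829; result = 829

829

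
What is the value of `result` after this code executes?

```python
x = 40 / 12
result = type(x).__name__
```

x is float; result = 'float'

'float'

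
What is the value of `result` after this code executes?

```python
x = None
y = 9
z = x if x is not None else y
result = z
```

x = None; y = 9; z = 9; result = 9

9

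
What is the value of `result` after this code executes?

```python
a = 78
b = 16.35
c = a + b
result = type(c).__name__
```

a is int; b is float; c is float; result = 'float'

'float'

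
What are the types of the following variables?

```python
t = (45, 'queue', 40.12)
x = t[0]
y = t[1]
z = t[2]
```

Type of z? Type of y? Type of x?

tuple[2] is float; tuple[1] is str; tuple[0] is int

float, str, int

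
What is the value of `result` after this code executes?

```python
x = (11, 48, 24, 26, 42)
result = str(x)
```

x = (11, 48, 24, 26, 42); result = '(11, 48, 24, 26, 42)'

'(11, 48, 24, 26, 42)'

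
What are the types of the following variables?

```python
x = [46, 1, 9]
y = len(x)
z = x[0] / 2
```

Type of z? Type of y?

int / int = float; len() returns int

float, int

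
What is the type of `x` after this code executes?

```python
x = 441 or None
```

'or' returns first truthy value

int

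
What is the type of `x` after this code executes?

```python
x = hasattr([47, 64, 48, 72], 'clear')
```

hasattr() returns bool

bool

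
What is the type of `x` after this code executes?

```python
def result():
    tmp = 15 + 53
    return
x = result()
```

Bare return returns None

NoneType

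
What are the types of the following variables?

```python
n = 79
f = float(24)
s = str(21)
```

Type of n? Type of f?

n is assigned a bare integer (no decimal point), so it is an int; f is assigned the result of calling float(), which returns a float

int, float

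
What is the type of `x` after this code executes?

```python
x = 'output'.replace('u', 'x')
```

str.replace() returns str

str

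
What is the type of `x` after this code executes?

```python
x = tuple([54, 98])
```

tuple() constructor returns tuple

tuple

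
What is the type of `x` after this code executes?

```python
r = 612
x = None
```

None has type NoneType

NoneType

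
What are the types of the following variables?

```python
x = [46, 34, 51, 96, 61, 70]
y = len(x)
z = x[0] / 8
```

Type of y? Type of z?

len() returns int; int / int = float

int, float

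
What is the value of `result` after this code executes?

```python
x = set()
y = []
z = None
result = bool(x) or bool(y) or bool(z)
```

x = set(); y = []; z = None; result = False

False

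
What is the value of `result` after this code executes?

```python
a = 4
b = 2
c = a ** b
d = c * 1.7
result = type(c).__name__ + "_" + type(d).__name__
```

a is int; b is int; c is int; d is float; result = 'int_float'

'int_float'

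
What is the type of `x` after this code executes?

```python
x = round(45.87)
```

round() with no decimal places returns int

int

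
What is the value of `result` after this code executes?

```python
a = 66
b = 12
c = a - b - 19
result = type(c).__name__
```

a is int; b is int; c is int; result = 'int'

'int'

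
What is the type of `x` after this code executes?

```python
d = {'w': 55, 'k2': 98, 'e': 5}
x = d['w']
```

Accessing dict[str, int] with str key returns int

int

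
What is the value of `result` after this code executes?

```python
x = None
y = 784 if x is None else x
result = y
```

x = None; y = 784; result = 784

784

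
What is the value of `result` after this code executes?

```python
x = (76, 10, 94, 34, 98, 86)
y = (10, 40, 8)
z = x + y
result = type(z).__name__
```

x is tuple; y is tuple; z is tuple; result = 'tuple'

'tuple'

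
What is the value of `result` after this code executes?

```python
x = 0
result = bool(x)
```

x = 0; result = False

False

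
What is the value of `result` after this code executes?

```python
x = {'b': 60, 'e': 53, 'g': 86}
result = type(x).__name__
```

x is dict; result = 'dict'

'dict'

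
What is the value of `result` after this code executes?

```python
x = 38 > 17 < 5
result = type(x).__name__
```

x is bool; result = 'bool'

'bool'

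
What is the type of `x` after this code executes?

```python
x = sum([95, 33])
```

sum() of ints returns int

int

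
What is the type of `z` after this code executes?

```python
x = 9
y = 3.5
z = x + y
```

int + float = float

float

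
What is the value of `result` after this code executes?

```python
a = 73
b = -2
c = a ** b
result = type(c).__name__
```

a is int; b is int; c is float; result = 'float'

'float'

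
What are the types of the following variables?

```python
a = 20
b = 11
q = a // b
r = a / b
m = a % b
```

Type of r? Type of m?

/ returns float; % of ints returns int

float, int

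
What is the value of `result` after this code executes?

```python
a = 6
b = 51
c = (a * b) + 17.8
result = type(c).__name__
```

a is int; b is int; c is float; result = 'float'

'float'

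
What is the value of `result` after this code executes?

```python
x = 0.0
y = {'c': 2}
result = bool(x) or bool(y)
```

x = 0.0; y = {'c': 2}; result = True

True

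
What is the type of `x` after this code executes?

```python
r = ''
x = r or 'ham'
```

'or' returns first truthy value (str)

str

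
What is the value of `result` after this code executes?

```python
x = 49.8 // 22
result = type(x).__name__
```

x is float; result = 'float'

'float'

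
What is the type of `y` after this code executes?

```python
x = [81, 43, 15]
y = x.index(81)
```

list.index() returns int

int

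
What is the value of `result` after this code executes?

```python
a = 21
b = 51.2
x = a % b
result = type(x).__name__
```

a is int; b is float; x is float; result = 'float'

'float'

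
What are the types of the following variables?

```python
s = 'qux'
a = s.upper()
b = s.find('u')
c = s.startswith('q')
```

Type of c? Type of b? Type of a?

startswith() returns bool; find() returns int; upper() returns str

bool, int, str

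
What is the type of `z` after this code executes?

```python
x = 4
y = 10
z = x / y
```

int / int = float

float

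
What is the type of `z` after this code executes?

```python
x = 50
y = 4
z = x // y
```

int // int = int

int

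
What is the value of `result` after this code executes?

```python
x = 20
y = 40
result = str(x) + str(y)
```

x = 20; y = 40; result = '2040'

'2040'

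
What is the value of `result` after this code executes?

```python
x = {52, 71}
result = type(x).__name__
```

x is set; result = 'set'

'set'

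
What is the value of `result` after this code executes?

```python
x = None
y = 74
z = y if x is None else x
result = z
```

x = None; y = 74; z = 74; result = 74

74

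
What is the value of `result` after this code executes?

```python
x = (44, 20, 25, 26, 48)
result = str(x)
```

x = (44, 20, 25, 26, 48); result = '(44, 20, 25, 26, 48)'

'(44, 20, 25, 26, 48)'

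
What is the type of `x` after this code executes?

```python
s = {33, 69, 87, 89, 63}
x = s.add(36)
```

set.add() returns None (mutates in place)

NoneType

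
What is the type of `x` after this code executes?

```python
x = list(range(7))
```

list(range()) returns list

list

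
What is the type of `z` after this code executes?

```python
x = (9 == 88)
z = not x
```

'not' returns bool

bool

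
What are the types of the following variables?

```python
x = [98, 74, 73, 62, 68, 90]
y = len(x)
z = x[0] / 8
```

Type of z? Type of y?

int / int = float; len() returns int

float, int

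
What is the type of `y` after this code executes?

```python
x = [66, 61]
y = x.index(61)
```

list.index() returns int

int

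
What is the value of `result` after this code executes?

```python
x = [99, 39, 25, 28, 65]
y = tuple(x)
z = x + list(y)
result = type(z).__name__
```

x is list; y is tuple; z is list; result = 'list'

'list'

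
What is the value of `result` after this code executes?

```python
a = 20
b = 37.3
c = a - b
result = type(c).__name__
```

a is int; b is float; c is float; result = 'float'

'float'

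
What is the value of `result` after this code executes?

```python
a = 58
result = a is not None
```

a = 58; result = True

True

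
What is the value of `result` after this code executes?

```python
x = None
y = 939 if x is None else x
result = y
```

x = None; y = 939; result = 939

939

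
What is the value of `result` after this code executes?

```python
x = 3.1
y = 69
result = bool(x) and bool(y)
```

x = 3.1; y = 69; result = True

True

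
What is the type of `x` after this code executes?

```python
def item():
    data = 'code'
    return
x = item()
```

Bare return returns None

NoneType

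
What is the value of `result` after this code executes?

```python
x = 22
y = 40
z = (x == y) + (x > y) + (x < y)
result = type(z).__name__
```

x is int; y is int; z is int; result = 'int'

'int'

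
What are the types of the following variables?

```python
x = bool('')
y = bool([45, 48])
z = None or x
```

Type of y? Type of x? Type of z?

bool() returns bool; bool() returns bool; None or bool returns the bool

bool, bool, bool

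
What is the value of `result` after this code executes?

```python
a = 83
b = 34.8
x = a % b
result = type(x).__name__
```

a is int; b is float; x is float; result = 'float'

'float'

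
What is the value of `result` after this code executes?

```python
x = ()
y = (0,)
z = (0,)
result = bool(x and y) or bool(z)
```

x = (); y = (0,); z = (0,); result = True

True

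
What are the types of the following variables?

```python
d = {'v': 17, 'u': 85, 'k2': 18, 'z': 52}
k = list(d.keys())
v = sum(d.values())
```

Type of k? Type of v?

list() converts to list; sum of ints is int

list, int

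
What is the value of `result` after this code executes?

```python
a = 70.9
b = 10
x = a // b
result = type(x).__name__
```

a is float; b is int; x is float; result = 'float'

'float'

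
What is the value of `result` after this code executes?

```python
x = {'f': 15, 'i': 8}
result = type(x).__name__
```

x is dict; result = 'dict'

'dict'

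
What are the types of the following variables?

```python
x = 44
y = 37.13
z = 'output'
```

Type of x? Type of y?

x is assigned a bare integer (no decimal point), so it is an int; y is assigned a number with a decimal point, so it is a float

int, float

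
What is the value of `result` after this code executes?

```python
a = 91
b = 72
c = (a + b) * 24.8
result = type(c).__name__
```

a is int; b is int; c is float; result = 'float'

'float'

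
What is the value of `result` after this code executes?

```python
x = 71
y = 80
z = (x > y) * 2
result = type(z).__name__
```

x is int; y is int; z is int; result = 'int'

'int'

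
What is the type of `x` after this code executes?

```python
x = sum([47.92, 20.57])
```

sum() of floats returns float

float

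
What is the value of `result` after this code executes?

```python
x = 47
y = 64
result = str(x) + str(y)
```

x = 47; y = 64; result = '4764'

'4764'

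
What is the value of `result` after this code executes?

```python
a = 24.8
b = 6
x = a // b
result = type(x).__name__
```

a is float; b is int; x is float; result = 'float'

'float'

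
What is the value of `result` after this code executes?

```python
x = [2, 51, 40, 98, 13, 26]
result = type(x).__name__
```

x is list; result = 'list'

'list'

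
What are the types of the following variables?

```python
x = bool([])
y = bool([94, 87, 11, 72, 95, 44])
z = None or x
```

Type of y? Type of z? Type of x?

bool() returns bool; None or bool returns the bool; bool() returns bool

bool, bool, bool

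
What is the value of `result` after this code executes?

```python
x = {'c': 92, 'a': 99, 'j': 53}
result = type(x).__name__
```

x is dict; result = 'dict'

'dict'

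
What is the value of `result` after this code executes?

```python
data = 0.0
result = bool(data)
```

data = 0.0; result = False

False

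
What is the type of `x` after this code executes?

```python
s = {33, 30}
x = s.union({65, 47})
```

set.union() returns a new set

set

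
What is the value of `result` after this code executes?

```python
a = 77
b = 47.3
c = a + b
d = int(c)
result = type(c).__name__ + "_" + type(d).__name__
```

a is int; b is float; c is float; d is int; result = 'float_int'

'float_int'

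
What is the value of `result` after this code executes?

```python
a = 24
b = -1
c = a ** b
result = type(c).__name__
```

a is int; b is int; c is float; result = 'float'

'float'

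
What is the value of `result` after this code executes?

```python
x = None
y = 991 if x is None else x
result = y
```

x = None; y = 991; result = 991

991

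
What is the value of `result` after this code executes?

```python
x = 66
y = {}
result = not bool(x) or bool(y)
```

x = 66; y = {}; result = False

False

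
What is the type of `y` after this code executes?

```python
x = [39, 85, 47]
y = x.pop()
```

list.pop() returns the popped element

int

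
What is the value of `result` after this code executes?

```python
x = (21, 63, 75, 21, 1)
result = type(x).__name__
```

x is tuple; result = 'tuple'

'tuple'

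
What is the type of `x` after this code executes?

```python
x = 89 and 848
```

'and' with truthy values returns last operand (int)

int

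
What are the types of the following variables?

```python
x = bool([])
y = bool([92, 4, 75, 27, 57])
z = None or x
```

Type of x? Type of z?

bool() returns bool; None or bool returns the bool

bool, bool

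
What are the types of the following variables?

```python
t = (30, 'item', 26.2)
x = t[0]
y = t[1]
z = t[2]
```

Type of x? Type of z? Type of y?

tuple[0] is int; tuple[2] is float; tuple[1] is str

int, float, str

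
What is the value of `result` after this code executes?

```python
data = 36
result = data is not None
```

data = 36; result = True

True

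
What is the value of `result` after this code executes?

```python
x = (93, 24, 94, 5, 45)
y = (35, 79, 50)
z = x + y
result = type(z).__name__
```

x is tuple; y is tuple; z is tuple; result = 'tuple'

'tuple'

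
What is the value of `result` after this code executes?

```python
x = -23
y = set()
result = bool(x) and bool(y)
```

x = -23; y = set(); result = False

False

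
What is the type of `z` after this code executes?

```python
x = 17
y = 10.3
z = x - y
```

int - float = float

float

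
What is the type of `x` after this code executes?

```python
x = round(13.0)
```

round() with no decimal places returns int

int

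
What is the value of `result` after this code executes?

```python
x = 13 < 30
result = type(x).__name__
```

x is bool; result = 'bool'

'bool'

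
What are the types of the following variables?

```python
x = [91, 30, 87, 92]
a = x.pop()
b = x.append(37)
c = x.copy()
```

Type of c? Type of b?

copy() returns list; append() returns None

list, NoneType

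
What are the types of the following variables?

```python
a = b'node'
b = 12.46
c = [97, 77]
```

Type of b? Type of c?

b is assigned a number with a decimal point, so it is a float; c is assigned a list literal (square brackets)

float, list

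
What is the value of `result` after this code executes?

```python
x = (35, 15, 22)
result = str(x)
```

x = (35, 15, 22); result = '(35, 15, 22)'

'(35, 15, 22)'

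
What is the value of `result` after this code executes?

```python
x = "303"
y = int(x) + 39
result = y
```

x = '303'; y = 342; result = 342

342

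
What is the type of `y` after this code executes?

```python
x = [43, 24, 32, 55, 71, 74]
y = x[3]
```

Indexing list[int] returns int

int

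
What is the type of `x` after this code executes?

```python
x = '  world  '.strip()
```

str.strip() returns str

str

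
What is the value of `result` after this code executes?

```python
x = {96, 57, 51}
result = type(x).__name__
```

x is set; result = 'set'

'set'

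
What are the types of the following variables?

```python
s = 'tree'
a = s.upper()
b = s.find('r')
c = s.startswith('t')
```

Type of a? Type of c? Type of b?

upper() returns str; startswith() returns bool; find() returns int

str, bool, int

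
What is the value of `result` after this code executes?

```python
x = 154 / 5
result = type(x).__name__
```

x is float; result = 'float'

'float'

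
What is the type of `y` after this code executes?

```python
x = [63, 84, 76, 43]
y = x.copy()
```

list.copy() returns list

list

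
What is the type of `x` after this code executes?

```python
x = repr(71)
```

repr() returns str

str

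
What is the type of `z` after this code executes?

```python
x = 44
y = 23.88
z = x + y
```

int + float = float

float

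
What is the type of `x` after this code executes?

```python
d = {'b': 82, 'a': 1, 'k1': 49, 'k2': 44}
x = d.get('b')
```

dict.get() returns value type when found

int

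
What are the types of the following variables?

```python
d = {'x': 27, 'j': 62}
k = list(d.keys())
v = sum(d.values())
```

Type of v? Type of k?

sum of ints is int; list() converts to list

int, list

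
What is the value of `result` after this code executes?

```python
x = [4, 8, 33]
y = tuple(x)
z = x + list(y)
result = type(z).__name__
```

x is list; y is tuple; z is list; result = 'list'

'list'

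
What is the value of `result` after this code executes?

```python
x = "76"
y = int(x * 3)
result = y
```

x = '76'; y = 767676; result = 767676

767676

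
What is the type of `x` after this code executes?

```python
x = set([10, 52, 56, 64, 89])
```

set() constructor returns set

set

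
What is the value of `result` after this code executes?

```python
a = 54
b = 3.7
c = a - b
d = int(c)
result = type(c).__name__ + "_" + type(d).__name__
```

a is int; b is float; c is float; d is int; result = 'float_int'

'float_int'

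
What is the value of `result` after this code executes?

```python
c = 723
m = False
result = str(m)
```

c = 723; m = False; result = 'False'

'False'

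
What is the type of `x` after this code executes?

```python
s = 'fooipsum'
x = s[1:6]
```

Slicing a str returns str

str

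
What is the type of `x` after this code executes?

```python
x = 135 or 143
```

'or' returns first truthy value (int)

int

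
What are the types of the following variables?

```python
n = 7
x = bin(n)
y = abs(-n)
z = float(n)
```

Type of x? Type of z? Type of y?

bin() returns str; float() returns float; abs() of int returns int

str, float, int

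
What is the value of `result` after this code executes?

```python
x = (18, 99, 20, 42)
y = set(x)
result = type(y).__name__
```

x is tuple; y is set; result = 'set'

'set'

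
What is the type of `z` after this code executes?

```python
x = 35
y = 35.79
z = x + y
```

int + float = float

float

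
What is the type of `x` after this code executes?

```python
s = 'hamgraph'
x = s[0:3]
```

Slicing a str returns str

str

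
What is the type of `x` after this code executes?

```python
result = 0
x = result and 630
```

'and' returns first falsy value (0 is int)

int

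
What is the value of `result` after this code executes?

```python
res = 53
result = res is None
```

res = 53; result = False

False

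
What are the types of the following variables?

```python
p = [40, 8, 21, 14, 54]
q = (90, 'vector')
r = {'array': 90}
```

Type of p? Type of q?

p is assigned a list literal (square brackets); q is assigned a tuple (parenthesized, comma-separated values)

list, tuple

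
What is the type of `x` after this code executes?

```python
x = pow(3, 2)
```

pow(int, int) returns int

int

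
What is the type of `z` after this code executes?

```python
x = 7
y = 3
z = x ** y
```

positive int ** positive int = int

int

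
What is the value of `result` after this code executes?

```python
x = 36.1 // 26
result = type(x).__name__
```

x is float; result = 'float'

'float'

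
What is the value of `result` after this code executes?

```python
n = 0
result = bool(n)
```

n = 0; result = False

False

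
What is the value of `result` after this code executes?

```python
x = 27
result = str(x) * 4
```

x = 27; result = '27272727'

'27272727'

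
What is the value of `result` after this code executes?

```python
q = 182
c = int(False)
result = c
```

q = 182; c = 0; result = 0

0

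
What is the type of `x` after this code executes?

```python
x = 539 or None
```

'or' returns first truthy value

int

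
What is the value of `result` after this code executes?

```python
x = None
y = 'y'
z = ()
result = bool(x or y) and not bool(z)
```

x = None; y = 'y'; z = (); result = True

True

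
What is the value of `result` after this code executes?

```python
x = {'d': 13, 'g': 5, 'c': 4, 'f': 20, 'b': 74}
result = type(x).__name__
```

x is dict; result = 'dict'

'dict'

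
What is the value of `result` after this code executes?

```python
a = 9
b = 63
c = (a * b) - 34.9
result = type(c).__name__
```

a is int; b is int; c is float; result = 'float'

'float'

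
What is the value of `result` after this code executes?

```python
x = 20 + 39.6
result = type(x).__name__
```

x is float; result = 'float'

'float'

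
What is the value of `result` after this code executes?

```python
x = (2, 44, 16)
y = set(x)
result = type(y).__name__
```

x is tuple; y is set; result = 'set'

'set'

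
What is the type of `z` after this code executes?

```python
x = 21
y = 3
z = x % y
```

int % int = int

int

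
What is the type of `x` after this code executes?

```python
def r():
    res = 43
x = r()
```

Function without return returns None

NoneType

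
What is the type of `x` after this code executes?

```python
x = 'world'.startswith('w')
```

str.startswith() returns bool

bool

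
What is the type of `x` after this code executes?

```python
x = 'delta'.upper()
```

str.upper() returns str

str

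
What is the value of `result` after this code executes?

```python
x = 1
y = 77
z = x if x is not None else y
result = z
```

x = 1; y = 77; z = 1; result = 1

1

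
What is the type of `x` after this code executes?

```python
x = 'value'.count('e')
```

str.count() returns int

int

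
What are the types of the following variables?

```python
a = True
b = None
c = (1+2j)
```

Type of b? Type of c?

b is assigned None, whose type is NoneType; c is assigned (1+2j), an int plus an imaginary literal (j suffix), which evaluates to complex

NoneType, complex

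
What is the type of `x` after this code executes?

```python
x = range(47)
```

range() returns a range object

range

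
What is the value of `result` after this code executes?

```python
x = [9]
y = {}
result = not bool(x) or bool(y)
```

x = [9]; y = {}; result = False

False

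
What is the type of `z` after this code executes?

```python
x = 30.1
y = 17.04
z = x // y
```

float // float = float

float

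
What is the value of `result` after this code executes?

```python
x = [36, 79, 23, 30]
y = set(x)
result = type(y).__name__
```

x is list; y is set; result = 'set'

'set'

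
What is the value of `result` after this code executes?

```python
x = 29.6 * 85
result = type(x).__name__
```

x is float; result = 'float'

'float'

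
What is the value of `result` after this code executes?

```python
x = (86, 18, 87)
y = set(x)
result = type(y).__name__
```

x is tuple; y is set; result = 'set'

'set'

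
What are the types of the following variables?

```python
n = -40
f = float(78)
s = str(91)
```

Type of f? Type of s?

f is assigned the result of calling float(), which returns a float; s is assigned the result of calling str(), which returns a str

float, str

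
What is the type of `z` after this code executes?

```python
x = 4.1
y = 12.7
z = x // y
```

float // float = float

float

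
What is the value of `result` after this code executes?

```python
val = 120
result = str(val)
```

val = 120; result = '120'

'120'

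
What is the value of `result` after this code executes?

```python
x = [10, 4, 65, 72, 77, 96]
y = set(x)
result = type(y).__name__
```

x is list; y is set; result = 'set'

'set'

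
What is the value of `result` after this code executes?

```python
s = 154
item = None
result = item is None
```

s = 154; item = None; result = True

True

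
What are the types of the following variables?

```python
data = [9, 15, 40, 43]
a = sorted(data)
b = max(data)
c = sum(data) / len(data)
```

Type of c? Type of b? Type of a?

int / int = float; max of ints returns int; sorted() returns list

float, int, list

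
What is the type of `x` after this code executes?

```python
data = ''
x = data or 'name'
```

'or' returns first truthy value (str)

str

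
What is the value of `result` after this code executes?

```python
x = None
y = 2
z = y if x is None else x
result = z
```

x = None; y = 2; z = 2; result = 2

2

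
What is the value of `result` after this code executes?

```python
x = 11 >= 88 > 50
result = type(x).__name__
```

x is bool; result = 'bool'

'bool'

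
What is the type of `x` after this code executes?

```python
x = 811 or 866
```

'or' returns first truthy value (int)

int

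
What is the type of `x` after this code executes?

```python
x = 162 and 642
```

'and' with truthy values returns last operand (int)

int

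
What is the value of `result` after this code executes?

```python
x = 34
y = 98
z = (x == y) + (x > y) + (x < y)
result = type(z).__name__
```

x is int; y is int; z is int; result = 'int'

'int'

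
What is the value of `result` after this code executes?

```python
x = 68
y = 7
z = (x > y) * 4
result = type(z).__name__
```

x is int; y is int; z is int; result = 'int'

'int'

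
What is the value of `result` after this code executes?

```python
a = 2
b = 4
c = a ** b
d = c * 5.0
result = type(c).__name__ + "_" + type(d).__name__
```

a is int; b is int; c is int; d is float; result = 'int_float'

'int_float'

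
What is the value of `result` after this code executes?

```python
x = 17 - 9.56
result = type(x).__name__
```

x is float; result = 'float'

'float'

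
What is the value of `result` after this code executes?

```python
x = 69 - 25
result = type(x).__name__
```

x is int; result = 'int'

'int'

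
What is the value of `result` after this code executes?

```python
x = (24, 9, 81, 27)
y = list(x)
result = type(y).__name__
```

x is tuple; y is list; result = 'list'

'list'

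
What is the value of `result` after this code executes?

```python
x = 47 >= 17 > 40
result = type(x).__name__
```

x is bool; result = 'bool'

'bool'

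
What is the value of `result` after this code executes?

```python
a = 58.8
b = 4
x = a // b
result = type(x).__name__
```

a is float; b is int; x is float; result = 'float'

'float'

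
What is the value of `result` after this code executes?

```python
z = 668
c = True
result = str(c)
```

z = 668; c = True; result = 'True'

'True'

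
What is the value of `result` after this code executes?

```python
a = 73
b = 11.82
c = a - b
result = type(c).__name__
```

a is int; b is float; c is float; result = 'float'

'float'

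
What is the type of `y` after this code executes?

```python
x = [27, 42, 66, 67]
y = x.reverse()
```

list.reverse() returns None

NoneType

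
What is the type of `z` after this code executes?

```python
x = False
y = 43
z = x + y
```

bool + int = int (bool is subclass of int)

int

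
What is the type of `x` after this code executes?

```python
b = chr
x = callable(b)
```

callable() returns bool

bool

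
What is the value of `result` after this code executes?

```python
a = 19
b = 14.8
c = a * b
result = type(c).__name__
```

a is int; b is float; c is float; result = 'float'

'float'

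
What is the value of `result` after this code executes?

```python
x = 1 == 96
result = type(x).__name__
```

x is bool; result = 'bool'

'bool'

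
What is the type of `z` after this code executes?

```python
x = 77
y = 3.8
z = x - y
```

int - float = float

float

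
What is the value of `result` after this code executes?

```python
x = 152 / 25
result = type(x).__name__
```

x is float; result = 'float'

'float'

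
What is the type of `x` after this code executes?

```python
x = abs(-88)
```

abs() of int returns int

int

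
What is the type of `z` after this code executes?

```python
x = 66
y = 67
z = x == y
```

Equality comparison returns bool

bool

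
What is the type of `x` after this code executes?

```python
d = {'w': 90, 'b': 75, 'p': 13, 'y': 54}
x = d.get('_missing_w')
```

dict.get() returns None when key not found

NoneType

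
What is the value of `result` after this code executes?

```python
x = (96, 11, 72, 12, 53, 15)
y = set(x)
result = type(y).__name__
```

x is tuple; y is set; result = 'set'

'set'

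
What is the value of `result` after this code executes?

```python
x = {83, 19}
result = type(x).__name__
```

x is set; result = 'set'

'set'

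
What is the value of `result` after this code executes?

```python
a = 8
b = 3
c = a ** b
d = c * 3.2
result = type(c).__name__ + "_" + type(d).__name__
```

a is int; b is int; c is int; d is float; result = 'int_float'

'int_float'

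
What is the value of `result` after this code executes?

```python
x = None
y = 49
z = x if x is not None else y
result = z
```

x = None; y = 49; z = 49; result = 49

49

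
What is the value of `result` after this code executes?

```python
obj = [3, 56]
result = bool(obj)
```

obj = [3, 56]; result = True

True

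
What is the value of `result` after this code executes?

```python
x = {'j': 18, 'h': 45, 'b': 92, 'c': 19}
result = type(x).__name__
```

x is dict; result = 'dict'

'dict'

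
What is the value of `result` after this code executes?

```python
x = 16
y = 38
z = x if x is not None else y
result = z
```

x = 16; y = 38; z = 16; result = 16

16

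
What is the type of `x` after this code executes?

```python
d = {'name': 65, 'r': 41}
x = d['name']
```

Accessing dict[str, int] with str key returns int

int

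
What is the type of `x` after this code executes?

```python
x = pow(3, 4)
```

pow(int, int) returns int

int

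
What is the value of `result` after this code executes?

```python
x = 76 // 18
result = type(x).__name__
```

x is int; result = 'int'

'int'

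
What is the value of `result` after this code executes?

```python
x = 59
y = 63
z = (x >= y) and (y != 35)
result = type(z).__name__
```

x is int; y is int; z is bool; result = 'bool'

'bool'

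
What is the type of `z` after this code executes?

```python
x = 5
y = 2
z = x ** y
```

positive int ** positive int = int

int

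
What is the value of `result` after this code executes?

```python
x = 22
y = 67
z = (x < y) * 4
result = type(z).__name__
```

x is int; y is int; z is int; result = 'int'

'int'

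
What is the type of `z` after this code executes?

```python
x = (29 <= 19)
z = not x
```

'not' returns bool

bool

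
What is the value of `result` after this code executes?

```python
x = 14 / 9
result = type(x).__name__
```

x is float; result = 'float'

'float'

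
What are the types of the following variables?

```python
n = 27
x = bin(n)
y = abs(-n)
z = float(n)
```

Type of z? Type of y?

float() returns float; abs() of int returns int

float, int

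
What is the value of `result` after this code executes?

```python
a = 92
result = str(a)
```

a = 92; result = '92'

'92'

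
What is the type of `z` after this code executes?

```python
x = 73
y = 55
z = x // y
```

int // int = int

int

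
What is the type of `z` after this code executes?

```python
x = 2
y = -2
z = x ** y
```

int ** negative = float

float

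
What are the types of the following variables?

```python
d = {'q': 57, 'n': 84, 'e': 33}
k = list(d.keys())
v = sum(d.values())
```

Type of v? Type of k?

sum of ints is int; list() converts to list

int, list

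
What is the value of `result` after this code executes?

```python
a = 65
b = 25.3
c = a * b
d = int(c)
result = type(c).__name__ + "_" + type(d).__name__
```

a is int; b is float; c is float; d is int; result = 'float_int'

'float_int'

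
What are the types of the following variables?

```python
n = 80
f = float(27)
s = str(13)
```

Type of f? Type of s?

f is assigned the result of calling float(), which returns a float; s is assigned the result of calling str(), which returns a str

float, str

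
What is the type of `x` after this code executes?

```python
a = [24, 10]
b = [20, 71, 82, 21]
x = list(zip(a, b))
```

list(zip()) returns a list of tuples

list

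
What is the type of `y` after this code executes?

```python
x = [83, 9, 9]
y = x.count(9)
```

list.count() returns int

int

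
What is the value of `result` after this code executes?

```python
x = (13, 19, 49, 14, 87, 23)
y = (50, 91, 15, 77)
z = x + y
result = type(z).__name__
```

x is tuple; y is tuple; z is tuple; result = 'tuple'

'tuple'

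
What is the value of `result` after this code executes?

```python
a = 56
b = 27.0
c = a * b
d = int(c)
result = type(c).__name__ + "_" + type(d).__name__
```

a is int; b is float; c is float; d is int; result = 'float_int'

'float_int'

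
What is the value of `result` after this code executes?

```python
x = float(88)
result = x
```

x = 88.0; result = 88.0

88.0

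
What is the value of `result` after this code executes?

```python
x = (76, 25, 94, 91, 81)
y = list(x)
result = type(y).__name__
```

x is tuple; y is list; result = 'list'

'list'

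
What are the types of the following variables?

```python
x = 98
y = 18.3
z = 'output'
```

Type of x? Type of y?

x is assigned a bare integer (no decimal point), so it is an int; y is assigned a number with a decimal point, so it is a float

int, float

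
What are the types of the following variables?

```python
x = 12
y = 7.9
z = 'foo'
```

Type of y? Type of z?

y is assigned a number with a decimal point, so it is a float; z is assigned a quoted string literal, so it is a str

float, str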